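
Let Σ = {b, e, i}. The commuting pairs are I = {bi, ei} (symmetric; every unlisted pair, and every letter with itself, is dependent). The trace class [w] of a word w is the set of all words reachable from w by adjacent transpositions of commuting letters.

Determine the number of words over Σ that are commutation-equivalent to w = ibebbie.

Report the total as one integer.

21

0(i) covers ∅
1(b) covers ∅
2(e) covers 1:b
3(b) covers 2:e
4(b) covers 3:b
5(i) covers 0:i
6(e) covers 4:b
floor of heap: 0:i, 1:b
completions by unplaced set U, small U first (add the entries for U minus each lowest piece of U):
  |U|=1: {5}:1  {6}:1
  |U|=2: {0,5}:1  {4,6}:1  {5,6}:2
  |U|=3: {0,5,6}:3  {3,4,6}:1  {4,5,6}:3
  |U|=4: {0,4,5,6}:6  {2,3,4,6}:1  {3,4,5,6}:4
  |U|=5: {0,3,4,5,6}:10  {1,2,3,4,6}:1  {2,3,4,5,6}:5
  start at 0(i): 6
  start at 1(b): 15
sum over floor = 21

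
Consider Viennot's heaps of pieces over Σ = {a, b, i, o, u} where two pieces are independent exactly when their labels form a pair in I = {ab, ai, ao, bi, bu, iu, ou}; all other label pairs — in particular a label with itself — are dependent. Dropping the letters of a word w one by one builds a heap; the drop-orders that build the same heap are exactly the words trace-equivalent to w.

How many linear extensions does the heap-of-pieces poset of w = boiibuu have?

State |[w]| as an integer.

drop 0:b onto floor
drop 1:o onto {0:b}
drop 2:i onto {1:o}
drop 3:i onto {2:i}
drop 4:b onto {1:o}
drop 5:u onto floor
drop 6:u onto {5:u}
ground layer = {0:b, 5:u}
drop-orders for the pieces not yet dropped (sum over which currently-grounded one goes next):
  1 to go: {3} 1  {4} 1  {6} 1
  2 to go: {2,3} 1  {3,4} 2  {3,6} 2  {4,6} 2  {5,6} 1
  3 to go: {2,3,4} 3  {2,3,6} 3  {3,4,6} 6  {3,5,6} 3  {4,5,6} 3
  4 to go: {1,2,3,4} 3  {2,3,4,6} 12  {2,3,5,6} 6  {3,4,5,6} 12
  5 to go: {0,1,2,3,4} 3  {1,2,3,4,6} 15  {2,3,4,5,6} 30
  if 0:b drops first: 45 orders
  if 5:u drops first: 18 orders
heap linearizations: 63

63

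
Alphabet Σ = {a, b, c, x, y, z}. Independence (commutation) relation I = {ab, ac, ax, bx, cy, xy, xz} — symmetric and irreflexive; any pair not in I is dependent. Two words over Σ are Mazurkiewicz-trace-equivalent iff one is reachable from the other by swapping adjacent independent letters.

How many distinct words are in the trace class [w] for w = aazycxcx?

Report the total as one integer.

5

drop 0:a onto floor
drop 1:a onto {0:a}
drop 2:z onto {1:a}
drop 3:y onto {2:z}
drop 4:c onto {2:z}
drop 5:x onto {4:c}
drop 6:c onto {5:x}
drop 7:x onto {6:c}
ground layer = {0:a}
drop-orders for the pieces not yet dropped (sum over which currently-grounded one goes next):
  1 to go: {3} 1  {7} 1
  2 to go: {3,7} 2  {6,7} 1
  3 to go: {3,6,7} 3  {5,6,7} 1
  4 to go: {3,5,6,7} 4  {4,5,6,7} 1
  5 to go: {3,4,5,6,7} 5
  6 to go: {2,3,4,5,6,7} 5
  if 0:a drops first: 5 orders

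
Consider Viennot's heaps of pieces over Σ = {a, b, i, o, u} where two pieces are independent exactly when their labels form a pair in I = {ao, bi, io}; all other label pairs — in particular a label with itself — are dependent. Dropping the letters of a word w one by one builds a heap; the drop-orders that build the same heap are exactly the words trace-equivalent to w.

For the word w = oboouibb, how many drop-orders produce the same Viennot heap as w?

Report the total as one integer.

0(o) covers ∅
1(b) covers 0:o
2(o) covers 1:b
3(o) covers 2:o
4(u) covers 3:o
5(i) covers 4:u
6(b) covers 4:u
7(b) covers 6:b
floor of heap: 0:o
completions by unplaced set U, small U first (add the entries for U minus each lowest piece of U):
  |U|=1: {5}:1  {7}:1
  |U|=2: {5,7}:2  {6,7}:1
  |U|=3: {5,6,7}:3
  |U|=4: {4,5,6,7}:3
  |U|=5: {3,4,5,6,7}:3
  |U|=6: {2,3,4,5,6,7}:3
  start at 0(o): 3

3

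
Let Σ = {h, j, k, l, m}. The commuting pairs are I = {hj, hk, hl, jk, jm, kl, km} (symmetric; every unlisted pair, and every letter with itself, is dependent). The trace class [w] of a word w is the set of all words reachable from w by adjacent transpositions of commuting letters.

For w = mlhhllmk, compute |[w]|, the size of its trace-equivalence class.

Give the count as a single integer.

80

0(m) covers ∅
1(l) covers 0:m
2(h) covers 0:m
3(h) covers 2:h
4(l) covers 1:l
5(l) covers 4:l
6(m) covers 3:h, 5:l
7(k) covers ∅
floor of heap: 0:m, 7:k
completions by unplaced set U, small U first (add the entries for U minus each lowest piece of U):
  |U|=1: {6}:1  {7}:1
  |U|=2: {3,6}:1  {5,6}:1  {6,7}:2
  |U|=3: {2,3,6}:1  {3,5,6}:2  {3,6,7}:3  {4,5,6}:1  {5,6,7}:3
  |U|=4: {1,4,5,6}:1  {2,3,5,6}:3  {2,3,6,7}:4  {3,4,5,6}:3  {3,5,6,7}:8  {4,5,6,7}:4
  |U|=5: {1,3,4,5,6}:4  {1,4,5,6,7}:5  {2,3,4,5,6}:6  {2,3,5,6,7}:15  {3,4,5,6,7}:15
  |U|=6: {1,2,3,4,5,6}:10  {1,3,4,5,6,7}:24  {2,3,4,5,6,7}:36
  start at 0(m): 70
  start at 7(k): 10
sum over floor = 80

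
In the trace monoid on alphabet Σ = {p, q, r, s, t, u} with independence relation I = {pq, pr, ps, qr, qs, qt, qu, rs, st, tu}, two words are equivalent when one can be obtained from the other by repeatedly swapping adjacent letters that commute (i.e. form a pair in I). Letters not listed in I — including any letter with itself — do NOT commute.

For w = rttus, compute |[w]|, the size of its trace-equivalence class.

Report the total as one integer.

6

piece 0:r — minimal
piece 1:t rests on {0:r}
piece 2:t rests on {1:t}
piece 3:u rests on {0:r}
piece 4:s rests on {3:u}
minimal pieces: {0:r}
ways to finish when only these pieces remain (= sum over removing one remaining piece with nothing left below it):
  1 left: {2}→1  {4}→1
  2 left: {1,2}→1  {2,4}→2  {3,4}→1
  3 left: {1,2,4}→3  {2,3,4}→3
  placing 0:r first → 6 extensions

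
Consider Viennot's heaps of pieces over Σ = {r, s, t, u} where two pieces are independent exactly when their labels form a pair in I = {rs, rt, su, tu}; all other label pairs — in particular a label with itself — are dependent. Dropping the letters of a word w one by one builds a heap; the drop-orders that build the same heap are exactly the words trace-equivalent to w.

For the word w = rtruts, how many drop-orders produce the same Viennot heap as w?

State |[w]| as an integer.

20

piece 0:r — minimal
piece 1:t — minimal
piece 2:r rests on {0:r}
piece 3:u rests on {2:r}
piece 4:t rests on {1:t}
piece 5:s rests on {4:t}
minimal pieces: {0:r, 1:t}
ways to finish when only these pieces remain (= sum over removing one remaining piece with nothing left below it):
  1 left: {3}→1  {5}→1
  2 left: {2,3}→1  {3,5}→2  {4,5}→1
  3 left: {0,2,3}→1  {1,4,5}→1  {2,3,5}→3  {3,4,5}→3
  4 left: {0,2,3,5}→4  {1,3,4,5}→4  {2,3,4,5}→6
  placing 0:r first → 10 extensions
  placing 1:t first → 10 extensions
total linear extensions = 20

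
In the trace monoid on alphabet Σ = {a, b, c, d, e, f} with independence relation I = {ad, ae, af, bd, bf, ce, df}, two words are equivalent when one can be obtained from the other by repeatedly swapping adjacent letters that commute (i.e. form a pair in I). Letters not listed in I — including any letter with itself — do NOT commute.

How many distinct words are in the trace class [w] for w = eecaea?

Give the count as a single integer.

0(e) covers ∅
1(e) covers 0:e
2(c) covers ∅
3(a) covers 2:c
4(e) covers 1:e
5(a) covers 3:a
floor of heap: 0:e, 2:c
completions by unplaced set U, small U first (add the entries for U minus each lowest piece of U):
  |U|=1: {4}:1  {5}:1
  |U|=2: {1,4}:1  {3,5}:1  {4,5}:2
  |U|=3: {0,1,4}:1  {1,4,5}:3  {2,3,5}:1  {3,4,5}:3
  |U|=4: {0,1,4,5}:4  {1,3,4,5}:6  {2,3,4,5}:4
  start at 0(e): 10
  start at 2(c): 10
sum over floor = 20

20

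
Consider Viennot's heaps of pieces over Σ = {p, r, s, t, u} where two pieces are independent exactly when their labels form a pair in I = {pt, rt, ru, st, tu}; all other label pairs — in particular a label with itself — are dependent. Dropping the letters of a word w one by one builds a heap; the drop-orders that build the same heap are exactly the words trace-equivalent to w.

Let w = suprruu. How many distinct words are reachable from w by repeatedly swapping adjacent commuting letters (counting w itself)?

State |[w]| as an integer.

6

drop 0:s onto floor
drop 1:u onto {0:s}
drop 2:p onto {1:u}
drop 3:r onto {2:p}
drop 4:r onto {3:r}
drop 5:u onto {2:p}
drop 6:u onto {5:u}
ground layer = {0:s}
drop-orders for the pieces not yet dropped (sum over which currently-grounded one goes next):
  1 to go: {4} 1  {6} 1
  2 to go: {3,4} 1  {4,6} 2  {5,6} 1
  3 to go: {3,4,6} 3  {4,5,6} 3
  4 to go: {3,4,5,6} 6
  5 to go: {2,3,4,5,6} 6
  if 0:s drops first: 6 orders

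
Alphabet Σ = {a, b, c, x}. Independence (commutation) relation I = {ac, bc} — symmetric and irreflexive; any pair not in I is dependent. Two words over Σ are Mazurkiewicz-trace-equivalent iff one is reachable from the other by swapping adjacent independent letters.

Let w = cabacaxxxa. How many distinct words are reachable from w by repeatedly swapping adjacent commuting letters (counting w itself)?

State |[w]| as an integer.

15

drop 0:c onto floor
drop 1:a onto floor
drop 2:b onto {1:a}
drop 3:a onto {2:b}
drop 4:c onto {0:c}
drop 5:a onto {3:a}
drop 6:x onto {4:c, 5:a}
drop 7:x onto {6:x}
drop 8:x onto {7:x}
drop 9:a onto {8:x}
ground layer = {0:c, 1:a}
drop-orders for the pieces not yet dropped (sum over which currently-grounded one goes next):
  1 to go: {9} 1
  2 to go: {8,9} 1
  3 to go: {7,8,9} 1
  4 to go: {6,7,8,9} 1
  5 to go: {4,6,7,8,9} 1  {5,6,7,8,9} 1
  6 to go: {0,4,6,7,8,9} 1  {3,5,6,7,8,9} 1  {4,5,6,7,8,9} 2
  7 to go: {0,4,5,6,7,8,9} 3  {2,3,5,6,7,8,9} 1  {3,4,5,6,7,8,9} 3
  8 to go: {0,3,4,5,6,7,8,9} 6  {1,2,3,5,6,7,8,9} 1  {2,3,4,5,6,7,8,9} 4
  if 0:c drops first: 5 orders
  if 1:a drops first: 10 orders
heap linearizations: 15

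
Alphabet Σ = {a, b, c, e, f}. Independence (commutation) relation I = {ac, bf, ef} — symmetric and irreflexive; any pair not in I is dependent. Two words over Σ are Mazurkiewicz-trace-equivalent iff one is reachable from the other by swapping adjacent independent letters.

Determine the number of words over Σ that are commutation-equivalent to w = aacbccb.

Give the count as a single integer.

drop 0:a onto floor
drop 1:a onto {0:a}
drop 2:c onto floor
drop 3:b onto {1:a, 2:c}
drop 4:c onto {3:b}
drop 5:c onto {4:c}
drop 6:b onto {5:c}
ground layer = {0:a, 2:c}
drop-orders for the pieces not yet dropped (sum over which currently-grounded one goes next):
  1 to go: {6} 1
  2 to go: {5,6} 1
  3 to go: {4,5,6} 1
  4 to go: {3,4,5,6} 1
  5 to go: {1,3,4,5,6} 1  {2,3,4,5,6} 1
  if 0:a drops first: 2 orders
  if 2:c drops first: 1 orders
heap linearizations: 3

3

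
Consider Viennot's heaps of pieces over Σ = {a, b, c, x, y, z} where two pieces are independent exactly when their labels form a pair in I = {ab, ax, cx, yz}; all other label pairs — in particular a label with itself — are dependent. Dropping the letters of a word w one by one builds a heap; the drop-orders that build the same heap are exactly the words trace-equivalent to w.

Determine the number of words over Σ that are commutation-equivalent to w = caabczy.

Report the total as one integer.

6

piece 0:c — minimal
piece 1:a rests on {0:c}
piece 2:a rests on {1:a}
piece 3:b rests on {0:c}
piece 4:c rests on {2:a, 3:b}
piece 5:z rests on {4:c}
piece 6:y rests on {4:c}
minimal pieces: {0:c}
ways to finish when only these pieces remain (= sum over removing one remaining piece with nothing left below it):
  1 left: {5}→1  {6}→1
  2 left: {5,6}→2
  3 left: {4,5,6}→2
  4 left: {2,4,5,6}→2  {3,4,5,6}→2
  5 left: {1,2,4,5,6}→2  {2,3,4,5,6}→4
  placing 0:c first → 6 extensions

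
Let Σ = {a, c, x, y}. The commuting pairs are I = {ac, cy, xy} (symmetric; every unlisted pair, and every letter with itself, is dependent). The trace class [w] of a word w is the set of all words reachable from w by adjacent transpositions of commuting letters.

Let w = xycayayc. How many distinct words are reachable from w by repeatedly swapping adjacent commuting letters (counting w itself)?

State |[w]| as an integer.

#0=x has no predecessor
#1=y has no predecessor
#2=c depends on [0:x]
#3=a depends on [0:x, 1:y]
#4=y depends on [3:a]
#5=a depends on [4:y]
#6=y depends on [5:a]
#7=c depends on [2:c]
sources: [0:x, 1:y]
N(rest) = Σ N(rest − s) over sources s of rest; N(one piece) = 1:
  size 1 → [6]=1  [7]=1
  size 2 → [2,7]=1  [5,6]=1  [6,7]=2
  size 3 → [2,6,7]=3  [4,5,6]=1  [5,6,7]=3
  size 4 → [2,5,6,7]=6  [3,4,5,6]=1  [4,5,6,7]=4
  size 5 → [1,3,4,5,6]=1  [2,4,5,6,7]=10  [3,4,5,6,7]=5
  size 6 → [1,3,4,5,6,7]=6  [2,3,4,5,6,7]=15
  first=0(x) contributes 21
  first=1(y) contributes 15
|[w]| = 36

36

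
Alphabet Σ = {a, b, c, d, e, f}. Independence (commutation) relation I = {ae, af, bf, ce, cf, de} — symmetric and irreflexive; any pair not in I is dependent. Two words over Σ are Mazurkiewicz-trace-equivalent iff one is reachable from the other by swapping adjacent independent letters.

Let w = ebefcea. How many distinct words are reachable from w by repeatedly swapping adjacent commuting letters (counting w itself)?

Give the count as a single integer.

0(e) covers ∅
1(b) covers 0:e
2(e) covers 1:b
3(f) covers 2:e
4(c) covers 1:b
5(e) covers 3:f
6(a) covers 4:c
floor of heap: 0:e
completions by unplaced set U, small U first (add the entries for U minus each lowest piece of U):
  |U|=1: {5}:1  {6}:1
  |U|=2: {3,5}:1  {4,6}:1  {5,6}:2
  |U|=3: {2,3,5}:1  {3,5,6}:3  {4,5,6}:3
  |U|=4: {2,3,5,6}:4  {3,4,5,6}:6
  |U|=5: {2,3,4,5,6}:10
  start at 0(e): 10

10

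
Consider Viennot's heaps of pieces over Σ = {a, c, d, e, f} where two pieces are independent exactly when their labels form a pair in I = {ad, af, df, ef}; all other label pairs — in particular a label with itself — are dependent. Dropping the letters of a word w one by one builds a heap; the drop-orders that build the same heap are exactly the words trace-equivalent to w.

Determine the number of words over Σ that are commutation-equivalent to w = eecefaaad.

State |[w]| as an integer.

24

drop 0:e onto floor
drop 1:e onto {0:e}
drop 2:c onto {1:e}
drop 3:e onto {2:c}
drop 4:f onto {2:c}
drop 5:a onto {3:e}
drop 6:a onto {5:a}
drop 7:a onto {6:a}
drop 8:d onto {3:e}
ground layer = {0:e}
drop-orders for the pieces not yet dropped (sum over which currently-grounded one goes next):
  1 to go: {4} 1  {7} 1  {8} 1
  2 to go: {4,7} 2  {4,8} 2  {6,7} 1  {7,8} 2
  3 to go: {4,6,7} 3  {4,7,8} 6  {5,6,7} 1  {6,7,8} 3
  4 to go: {4,5,6,7} 4  {4,6,7,8} 12  {5,6,7,8} 4
  5 to go: {3,5,6,7,8} 4  {4,5,6,7,8} 20
  6 to go: {3,4,5,6,7,8} 24
  7 to go: {2,3,4,5,6,7,8} 24
  if 0:e drops first: 24 orders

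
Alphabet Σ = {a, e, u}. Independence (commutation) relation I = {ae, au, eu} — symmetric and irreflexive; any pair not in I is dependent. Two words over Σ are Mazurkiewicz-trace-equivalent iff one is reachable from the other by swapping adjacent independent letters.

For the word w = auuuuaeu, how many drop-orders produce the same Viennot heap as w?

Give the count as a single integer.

168

0(a) covers ∅
1(u) covers ∅
2(u) covers 1:u
3(u) covers 2:u
4(u) covers 3:u
5(a) covers 0:a
6(e) covers ∅
7(u) covers 4:u
floor of heap: 0:a, 1:u, 6:e
completions by unplaced set U, small U first (add the entries for U minus each lowest piece of U):
  |U|=1: {5}:1  {6}:1  {7}:1
  |U|=2: {0,5}:1  {4,7}:1  {5,6}:2  {5,7}:2  {6,7}:2
  |U|=3: {0,5,6}:3  {0,5,7}:3  {3,4,7}:1  {4,5,7}:3  {4,6,7}:3  {5,6,7}:6
  |U|=4: {0,4,5,7}:6  {0,5,6,7}:12  {2,3,4,7}:1  {3,4,5,7}:4  {3,4,6,7}:4  {4,5,6,7}:12
  |U|=5: {0,3,4,5,7}:10  {0,4,5,6,7}:30  {1,2,3,4,7}:1  {2,3,4,5,7}:5  {2,3,4,6,7}:5  {3,4,5,6,7}:20
  |U|=6: {0,2,3,4,5,7}:15  {0,3,4,5,6,7}:60  {1,2,3,4,5,7}:6  {1,2,3,4,6,7}:6  {2,3,4,5,6,7}:30
  start at 0(a): 42
  start at 1(u): 105
  start at 6(e): 21
sum over floor = 168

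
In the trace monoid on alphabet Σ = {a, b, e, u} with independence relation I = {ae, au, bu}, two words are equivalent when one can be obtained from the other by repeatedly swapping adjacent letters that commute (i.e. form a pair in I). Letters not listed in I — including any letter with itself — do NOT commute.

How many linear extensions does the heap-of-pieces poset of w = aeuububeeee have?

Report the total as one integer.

30

piece 0:a — minimal
piece 1:e — minimal
piece 2:u rests on {1:e}
piece 3:u rests on {2:u}
piece 4:b rests on {0:a, 1:e}
piece 5:u rests on {3:u}
piece 6:b rests on {4:b}
piece 7:e rests on {5:u, 6:b}
piece 8:e rests on {7:e}
piece 9:e rests on {8:e}
piece 10:e rests on {9:e}
minimal pieces: {0:a, 1:e}
ways to finish when only these pieces remain (= sum over removing one remaining piece with nothing left below it):
  1 left: {10}→1
  2 left: {9,10}→1
  3 left: {8,9,10}→1
  4 left: {7,8,9,10}→1
  5 left: {5,7,8,9,10}→1  {6,7,8,9,10}→1
  6 left: {3,5,7,8,9,10}→1  {4,6,7,8,9,10}→1  {5,6,7,8,9,10}→2
  7 left: {0,4,6,7,8,9,10}→1  {2,3,5,7,8,9,10}→1  {3,5,6,7,8,9,10}→3  {4,5,6,7,8,9,10}→3
  8 left: {0,4,5,6,7,8,9,10}→4  {2,3,5,6,7,8,9,10}→4  {3,4,5,6,7,8,9,10}→6
  9 left: {0,3,4,5,6,7,8,9,10}→10  {2,3,4,5,6,7,8,9,10}→10
  placing 0:a first → 10 extensions
  placing 1:e first → 20 extensions
total linear extensions = 30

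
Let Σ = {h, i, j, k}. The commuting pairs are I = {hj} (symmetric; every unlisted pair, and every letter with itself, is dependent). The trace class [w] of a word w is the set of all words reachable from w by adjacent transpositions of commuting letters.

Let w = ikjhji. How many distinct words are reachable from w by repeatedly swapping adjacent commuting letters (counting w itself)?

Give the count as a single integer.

piece 0:i — minimal
piece 1:k rests on {0:i}
piece 2:j rests on {1:k}
piece 3:h rests on {1:k}
piece 4:j rests on {2:j}
piece 5:i rests on {3:h, 4:j}
minimal pieces: {0:i}
ways to finish when only these pieces remain (= sum over removing one remaining piece with nothing left below it):
  1 left: {5}→1
  2 left: {3,5}→1  {4,5}→1
  3 left: {2,4,5}→1  {3,4,5}→2
  4 left: {2,3,4,5}→3
  placing 0:i first → 3 extensions

3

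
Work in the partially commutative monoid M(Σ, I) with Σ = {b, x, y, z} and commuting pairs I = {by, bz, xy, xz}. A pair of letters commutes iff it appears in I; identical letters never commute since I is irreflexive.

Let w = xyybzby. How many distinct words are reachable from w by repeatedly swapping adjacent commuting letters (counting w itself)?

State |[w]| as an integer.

35

0(x) covers ∅
1(y) covers ∅
2(y) covers 1:y
3(b) covers 0:x
4(z) covers 2:y
5(b) covers 3:b
6(y) covers 4:z
floor of heap: 0:x, 1:y
completions by unplaced set U, small U first (add the entries for U minus each lowest piece of U):
  |U|=1: {5}:1  {6}:1
  |U|=2: {3,5}:1  {4,6}:1  {5,6}:2
  |U|=3: {0,3,5}:1  {2,4,6}:1  {3,5,6}:3  {4,5,6}:3
  |U|=4: {0,3,5,6}:4  {1,2,4,6}:1  {2,4,5,6}:4  {3,4,5,6}:6
  |U|=5: {0,3,4,5,6}:10  {1,2,4,5,6}:5  {2,3,4,5,6}:10
  start at 0(x): 15
  start at 1(y): 20
sum over floor = 35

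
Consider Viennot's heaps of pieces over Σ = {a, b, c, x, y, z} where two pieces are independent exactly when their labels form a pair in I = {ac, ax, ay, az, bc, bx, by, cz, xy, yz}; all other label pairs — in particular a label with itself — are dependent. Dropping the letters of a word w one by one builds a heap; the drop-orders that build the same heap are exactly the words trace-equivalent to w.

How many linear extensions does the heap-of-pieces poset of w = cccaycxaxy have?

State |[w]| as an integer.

drop 0:c onto floor
drop 1:c onto {0:c}
drop 2:c onto {1:c}
drop 3:a onto floor
drop 4:y onto {2:c}
drop 5:c onto {4:y}
drop 6:x onto {5:c}
drop 7:a onto {3:a}
drop 8:x onto {6:x}
drop 9:y onto {5:c}
ground layer = {0:c, 3:a}
drop-orders for the pieces not yet dropped (sum over which currently-grounded one goes next):
  1 to go: {7} 1  {8} 1  {9} 1
  2 to go: {3,7} 1  {6,8} 1  {7,8} 2  {7,9} 2  {8,9} 2
  3 to go: {3,7,8} 3  {3,7,9} 3  {6,7,8} 3  {6,8,9} 3  {7,8,9} 6
  4 to go: {3,6,7,8} 6  {3,7,8,9} 12  {5,6,8,9} 3  {6,7,8,9} 12
  5 to go: {3,6,7,8,9} 30  {4,5,6,8,9} 3  {5,6,7,8,9} 15
  6 to go: {2,4,5,6,8,9} 3  {3,5,6,7,8,9} 45  {4,5,6,7,8,9} 18
  7 to go: {1,2,4,5,6,8,9} 3  {2,4,5,6,7,8,9} 21  {3,4,5,6,7,8,9} 63
  8 to go: {0,1,2,4,5,6,8,9} 3  {1,2,4,5,6,7,8,9} 24  {2,3,4,5,6,7,8,9} 84
  if 0:c drops first: 108 orders
  if 3:a drops first: 27 orders
heap linearizations: 135

135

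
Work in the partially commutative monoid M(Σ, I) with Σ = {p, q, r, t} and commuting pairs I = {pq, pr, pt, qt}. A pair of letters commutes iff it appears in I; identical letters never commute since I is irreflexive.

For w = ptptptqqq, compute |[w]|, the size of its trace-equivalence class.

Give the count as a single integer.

1680

piece 0:p — minimal
piece 1:t — minimal
piece 2:p rests on {0:p}
piece 3:t rests on {1:t}
piece 4:p rests on {2:p}
piece 5:t rests on {3:t}
piece 6:q — minimal
piece 7:q rests on {6:q}
piece 8:q rests on {7:q}
minimal pieces: {0:p, 1:t, 6:q}
ways to finish when only these pieces remain (= sum over removing one remaining piece with nothing left below it):
  1 left: {4}→1  {5}→1  {8}→1
  2 left: {2,4}→1  {3,5}→1  {4,5}→2  {4,8}→2  {5,8}→2  {7,8}→1
  3 left: {0,2,4}→1  {1,3,5}→1  {2,4,5}→3  {2,4,8}→3  {3,4,5}→3  {3,5,8}→3  {4,5,8}→6  {4,7,8}→3  {5,7,8}→3  {6,7,8}→1
  4 left: {0,2,4,5}→4  {0,2,4,8}→4  {1,3,4,5}→4  {1,3,5,8}→4  {2,3,4,5}→6  {2,4,5,8}→12  {2,4,7,8}→6  {3,4,5,8}→12  {3,5,7,8}→6  {4,5,7,8}→12  {4,6,7,8}→4  {5,6,7,8}→4
  5 left: {0,2,3,4,5}→10  {0,2,4,5,8}→20  {0,2,4,7,8}→10  {1,2,3,4,5}→10  {1,3,4,5,8}→20  {1,3,5,7,8}→10  {2,3,4,5,8}→30  {2,4,5,7,8}→30  {2,4,6,7,8}→10  {3,4,5,7,8}→30  {3,5,6,7,8}→10  {4,5,6,7,8}→20
  6 left: {0,1,2,3,4,5}→20  {0,2,3,4,5,8}→60  {0,2,4,5,7,8}→60  {0,2,4,6,7,8}→20  {1,2,3,4,5,8}→60  {1,3,4,5,7,8}→60  {1,3,5,6,7,8}→20  {2,3,4,5,7,8}→90  {2,4,5,6,7,8}→60  {3,4,5,6,7,8}→60
  7 left: {0,1,2,3,4,5,8}→140  {0,2,3,4,5,7,8}→210  {0,2,4,5,6,7,8}→140  {1,2,3,4,5,7,8}→210  {1,3,4,5,6,7,8}→140  {2,3,4,5,6,7,8}→210
  placing 0:p first → 560 extensions
  placing 1:t first → 560 extensions
  placing 6:q first → 560 extensions
total linear extensions = 1680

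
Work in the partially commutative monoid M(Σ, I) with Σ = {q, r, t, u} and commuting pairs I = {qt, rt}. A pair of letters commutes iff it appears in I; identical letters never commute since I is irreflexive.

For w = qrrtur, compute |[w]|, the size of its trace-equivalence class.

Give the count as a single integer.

drop 0:q onto floor
drop 1:r onto {0:q}
drop 2:r onto {1:r}
drop 3:t onto floor
drop 4:u onto {2:r, 3:t}
drop 5:r onto {4:u}
ground layer = {0:q, 3:t}
drop-orders for the pieces not yet dropped (sum over which currently-grounded one goes next):
  1 to go: {5} 1
  2 to go: {4,5} 1
  3 to go: {2,4,5} 1  {3,4,5} 1
  4 to go: {1,2,4,5} 1  {2,3,4,5} 2
  if 0:q drops first: 3 orders
  if 3:t drops first: 1 orders
heap linearizations: 4

4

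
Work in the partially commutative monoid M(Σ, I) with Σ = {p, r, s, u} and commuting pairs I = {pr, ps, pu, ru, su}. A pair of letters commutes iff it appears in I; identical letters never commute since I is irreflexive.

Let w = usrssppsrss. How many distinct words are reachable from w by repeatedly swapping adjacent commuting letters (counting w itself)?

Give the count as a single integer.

drop 0:u onto floor
drop 1:s onto floor
drop 2:r onto {1:s}
drop 3:s onto {2:r}
drop 4:s onto {3:s}
drop 5:p onto floor
drop 6:p onto {5:p}
drop 7:s onto {4:s}
drop 8:r onto {7:s}
drop 9:s onto {8:r}
drop 10:s onto {9:s}
ground layer = {0:u, 1:s, 5:p}
drop-orders for the pieces not yet dropped (sum over which currently-grounded one goes next):
  1 to go: {0} 1  {6} 1  {10} 1
  2 to go: {0,6} 2  {0,10} 2  {5,6} 1  {6,10} 2  {9,10} 1
  3 to go: {0,5,6} 3  {0,6,10} 6  {0,9,10} 3  {5,6,10} 3  {6,9,10} 3  {8,9,10} 1
  4 to go: {0,5,6,10} 12  {0,6,9,10} 12  {0,8,9,10} 4  {5,6,9,10} 6  {6,8,9,10} 4  {7,8,9,10} 1
  5 to go: {0,5,6,9,10} 30  {0,6,8,9,10} 20  {0,7,8,9,10} 5  {4,7,8,9,10} 1  {5,6,8,9,10} 10  {6,7,8,9,10} 5
  6 to go: {0,4,7,8,9,10} 6  {0,5,6,8,9,10} 60  {0,6,7,8,9,10} 30  {3,4,7,8,9,10} 1  {4,6,7,8,9,10} 6  {5,6,7,8,9,10} 15
  7 to go: {0,3,4,7,8,9,10} 7  {0,4,6,7,8,9,10} 42  {0,5,6,7,8,9,10} 105  {2,3,4,7,8,9,10} 1  {3,4,6,7,8,9,10} 7  {4,5,6,7,8,9,10} 21
  8 to go: {0,2,3,4,7,8,9,10} 8  {0,3,4,6,7,8,9,10} 56  {0,4,5,6,7,8,9,10} 168  {1,2,3,4,7,8,9,10} 1  {2,3,4,6,7,8,9,10} 8  {3,4,5,6,7,8,9,10} 28
  9 to go: {0,1,2,3,4,7,8,9,10} 9  {0,2,3,4,6,7,8,9,10} 72  {0,3,4,5,6,7,8,9,10} 252  {1,2,3,4,6,7,8,9,10} 9  {2,3,4,5,6,7,8,9,10} 36
  if 0:u drops first: 45 orders
  if 1:s drops first: 360 orders
  if 5:p drops first: 90 orders
heap linearizations: 495

495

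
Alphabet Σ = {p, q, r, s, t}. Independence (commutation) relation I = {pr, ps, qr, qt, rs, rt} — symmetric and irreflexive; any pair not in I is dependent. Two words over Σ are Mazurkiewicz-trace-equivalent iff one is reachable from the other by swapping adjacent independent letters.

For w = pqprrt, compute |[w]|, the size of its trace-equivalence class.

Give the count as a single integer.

#0=p has no predecessor
#1=q depends on [0:p]
#2=p depends on [1:q]
#3=r has no predecessor
#4=r depends on [3:r]
#5=t depends on [2:p]
sources: [0:p, 3:r]
N(rest) = Σ N(rest − s) over sources s of rest; N(one piece) = 1:
  size 1 → [4]=1  [5]=1
  size 2 → [2,5]=1  [3,4]=1  [4,5]=2
  size 3 → [1,2,5]=1  [2,4,5]=3  [3,4,5]=3
  size 4 → [0,1,2,5]=1  [1,2,4,5]=4  [2,3,4,5]=6
  first=0(p) contributes 10
  first=3(r) contributes 5
|[w]| = 15

15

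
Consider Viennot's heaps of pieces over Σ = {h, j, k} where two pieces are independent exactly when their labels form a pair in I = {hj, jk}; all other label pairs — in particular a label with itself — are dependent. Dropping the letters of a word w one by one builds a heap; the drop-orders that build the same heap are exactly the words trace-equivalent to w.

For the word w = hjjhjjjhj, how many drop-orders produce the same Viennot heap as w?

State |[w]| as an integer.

drop 0:h onto floor
drop 1:j onto floor
drop 2:j onto {1:j}
drop 3:h onto {0:h}
drop 4:j onto {2:j}
drop 5:j onto {4:j}
drop 6:j onto {5:j}
drop 7:h onto {3:h}
drop 8:j onto {6:j}
ground layer = {0:h, 1:j}
drop-orders for the pieces not yet dropped (sum over which currently-grounded one goes next):
  1 to go: {7} 1  {8} 1
  2 to go: {3,7} 1  {6,8} 1  {7,8} 2
  3 to go: {0,3,7} 1  {3,7,8} 3  {5,6,8} 1  {6,7,8} 3
  4 to go: {0,3,7,8} 4  {3,6,7,8} 6  {4,5,6,8} 1  {5,6,7,8} 4
  5 to go: {0,3,6,7,8} 10  {2,4,5,6,8} 1  {3,5,6,7,8} 10  {4,5,6,7,8} 5
  6 to go: {0,3,5,6,7,8} 20  {1,2,4,5,6,8} 1  {2,4,5,6,7,8} 6  {3,4,5,6,7,8} 15
  7 to go: {0,3,4,5,6,7,8} 35  {1,2,4,5,6,7,8} 7  {2,3,4,5,6,7,8} 21
  if 0:h drops first: 28 orders
  if 1:j drops first: 56 orders
heap linearizations: 84

84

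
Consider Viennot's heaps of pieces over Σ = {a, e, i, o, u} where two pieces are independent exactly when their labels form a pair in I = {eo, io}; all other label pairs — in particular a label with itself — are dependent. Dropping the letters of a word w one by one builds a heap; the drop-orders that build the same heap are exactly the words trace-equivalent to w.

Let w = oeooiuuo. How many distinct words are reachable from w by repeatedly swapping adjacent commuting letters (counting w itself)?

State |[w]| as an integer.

10

#0=o has no predecessor
#1=e has no predecessor
#2=o depends on [0:o]
#3=o depends on [2:o]
#4=i depends on [1:e]
#5=u depends on [3:o, 4:i]
#6=u depends on [5:u]
#7=o depends on [6:u]
sources: [0:o, 1:e]
N(rest) = Σ N(rest − s) over sources s of rest; N(one piece) = 1:
  size 1 → [7]=1
  size 2 → [6,7]=1
  size 3 → [5,6,7]=1
  size 4 → [3,5,6,7]=1  [4,5,6,7]=1
  size 5 → [1,4,5,6,7]=1  [2,3,5,6,7]=1  [3,4,5,6,7]=2
  size 6 → [0,2,3,5,6,7]=1  [1,3,4,5,6,7]=3  [2,3,4,5,6,7]=3
  first=0(o) contributes 6
  first=1(e) contributes 4
|[w]| = 10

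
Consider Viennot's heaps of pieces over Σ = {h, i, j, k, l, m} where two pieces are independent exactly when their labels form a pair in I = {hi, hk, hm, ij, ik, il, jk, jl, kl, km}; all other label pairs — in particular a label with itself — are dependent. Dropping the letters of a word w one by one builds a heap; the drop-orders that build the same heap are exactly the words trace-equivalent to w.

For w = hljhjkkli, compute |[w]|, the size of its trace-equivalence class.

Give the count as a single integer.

drop 0:h onto floor
drop 1:l onto {0:h}
drop 2:j onto {0:h}
drop 3:h onto {1:l, 2:j}
drop 4:j onto {3:h}
drop 5:k onto floor
drop 6:k onto {5:k}
drop 7:l onto {3:h}
drop 8:i onto floor
ground layer = {0:h, 5:k, 8:i}
drop-orders for the pieces not yet dropped (sum over which currently-grounded one goes next):
  1 to go: {4} 1  {6} 1  {7} 1  {8} 1
  2 to go: {4,6} 2  {4,7} 2  {4,8} 2  {5,6} 1  {6,7} 2  {6,8} 2  {7,8} 2
  3 to go: {3,4,7} 2  {4,5,6} 3  {4,6,7} 6  {4,6,8} 6  {4,7,8} 6  {5,6,7} 3  {5,6,8} 3  {6,7,8} 6
  4 to go: {1,3,4,7} 2  {2,3,4,7} 2  {3,4,6,7} 8  {3,4,7,8} 8  {4,5,6,7} 12  {4,5,6,8} 12  {4,6,7,8} 24  {5,6,7,8} 12
  5 to go: {1,2,3,4,7} 4  {1,3,4,6,7} 10  {1,3,4,7,8} 10  {2,3,4,6,7} 10  {2,3,4,7,8} 10  {3,4,5,6,7} 20  {3,4,6,7,8} 40  {4,5,6,7,8} 60
  6 to go: {0,1,2,3,4,7} 4  {1,2,3,4,6,7} 24  {1,2,3,4,7,8} 24  {1,3,4,5,6,7} 30  {1,3,4,6,7,8} 60  {2,3,4,5,6,7} 30  {2,3,4,6,7,8} 60  {3,4,5,6,7,8} 120
  7 to go: {0,1,2,3,4,6,7} 28  {0,1,2,3,4,7,8} 28  {1,2,3,4,5,6,7} 84  {1,2,3,4,6,7,8} 168  {1,3,4,5,6,7,8} 210  {2,3,4,5,6,7,8} 210
  if 0:h drops first: 672 orders
  if 5:k drops first: 224 orders
  if 8:i drops first: 112 orders
heap linearizations: 1008

1008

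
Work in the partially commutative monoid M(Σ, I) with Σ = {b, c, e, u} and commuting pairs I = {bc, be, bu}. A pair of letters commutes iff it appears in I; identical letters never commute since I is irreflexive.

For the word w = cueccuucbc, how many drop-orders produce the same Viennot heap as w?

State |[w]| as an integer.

10

#0=c has no predecessor
#1=u depends on [0:c]
#2=e depends on [1:u]
#3=c depends on [2:e]
#4=c depends on [3:c]
#5=u depends on [4:c]
#6=u depends on [5:u]
#7=c depends on [6:u]
#8=b has no predecessor
#9=c depends on [7:c]
sources: [0:c, 8:b]
N(rest) = Σ N(rest − s) over sources s of rest; N(one piece) = 1:
  size 1 → [8]=1  [9]=1
  size 2 → [7,9]=1  [8,9]=2
  size 3 → [6,7,9]=1  [7,8,9]=3
  size 4 → [5,6,7,9]=1  [6,7,8,9]=4
  size 5 → [4,5,6,7,9]=1  [5,6,7,8,9]=5
  size 6 → [3,4,5,6,7,9]=1  [4,5,6,7,8,9]=6
  size 7 → [2,3,4,5,6,7,9]=1  [3,4,5,6,7,8,9]=7
  size 8 → [1,2,3,4,5,6,7,9]=1  [2,3,4,5,6,7,8,9]=8
  first=0(c) contributes 9
  first=8(b) contributes 1
|[w]| = 10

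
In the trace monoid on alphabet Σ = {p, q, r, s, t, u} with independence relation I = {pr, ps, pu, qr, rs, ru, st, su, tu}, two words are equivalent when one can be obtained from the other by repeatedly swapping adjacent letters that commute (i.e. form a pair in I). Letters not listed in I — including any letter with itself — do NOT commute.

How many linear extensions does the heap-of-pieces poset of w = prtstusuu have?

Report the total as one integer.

#0=p has no predecessor
#1=r has no predecessor
#2=t depends on [0:p, 1:r]
#3=s has no predecessor
#4=t depends on [2:t]
#5=u has no predecessor
#6=s depends on [3:s]
#7=u depends on [5:u]
#8=u depends on [7:u]
sources: [0:p, 1:r, 3:s, 5:u]
N(rest) = Σ N(rest − s) over sources s of rest; N(one piece) = 1:
  size 1 → [4]=1  [6]=1  [8]=1
  size 2 → [2,4]=1  [3,6]=1  [4,6]=2  [4,8]=2  [6,8]=2  [7,8]=1
  size 3 → [0,2,4]=1  [1,2,4]=1  [2,4,6]=3  [2,4,8]=3  [3,4,6]=3  [3,6,8]=3  [4,6,8]=6  [4,7,8]=3  [5,7,8]=1  [6,7,8]=3
  size 4 → [0,1,2,4]=2  [0,2,4,6]=4  [0,2,4,8]=4  [1,2,4,6]=4  [1,2,4,8]=4  [2,3,4,6]=6  [2,4,6,8]=12  [2,4,7,8]=6  [3,4,6,8]=12  [3,6,7,8]=6  [4,5,7,8]=4  [4,6,7,8]=12  [5,6,7,8]=4
  size 5 → [0,1,2,4,6]=10  [0,1,2,4,8]=10  [0,2,3,4,6]=10  [0,2,4,6,8]=20  [0,2,4,7,8]=10  [1,2,3,4,6]=10  [1,2,4,6,8]=20  [1,2,4,7,8]=10  [2,3,4,6,8]=30  [2,4,5,7,8]=10  [2,4,6,7,8]=30  [3,4,6,7,8]=30  [3,5,6,7,8]=10  [4,5,6,7,8]=20
  size 6 → [0,1,2,3,4,6]=30  [0,1,2,4,6,8]=60  [0,1,2,4,7,8]=30  [0,2,3,4,6,8]=60  [0,2,4,5,7,8]=20  [0,2,4,6,7,8]=60  [1,2,3,4,6,8]=60  [1,2,4,5,7,8]=20  [1,2,4,6,7,8]=60  [2,3,4,6,7,8]=90  [2,4,5,6,7,8]=60  [3,4,5,6,7,8]=60
  size 7 → [0,1,2,3,4,6,8]=210  [0,1,2,4,5,7,8]=70  [0,1,2,4,6,7,8]=210  [0,2,3,4,6,7,8]=210  [0,2,4,5,6,7,8]=140  [1,2,3,4,6,7,8]=210  [1,2,4,5,6,7,8]=140  [2,3,4,5,6,7,8]=210
  first=0(p) contributes 560
  first=1(r) contributes 560
  first=3(s) contributes 560
  first=5(u) contributes 840
|[w]| = 2520

2520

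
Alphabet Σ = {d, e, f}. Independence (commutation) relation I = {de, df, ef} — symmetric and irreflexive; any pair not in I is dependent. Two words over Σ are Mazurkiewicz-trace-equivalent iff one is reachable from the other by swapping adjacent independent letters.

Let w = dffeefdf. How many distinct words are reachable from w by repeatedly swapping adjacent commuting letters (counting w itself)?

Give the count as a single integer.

piece 0:d — minimal
piece 1:f — minimal
piece 2:f rests on {1:f}
piece 3:e — minimal
piece 4:e rests on {3:e}
piece 5:f rests on {2:f}
piece 6:d rests on {0:d}
piece 7:f rests on {5:f}
minimal pieces: {0:d, 1:f, 3:e}
ways to finish when only these pieces remain (= sum over removing one remaining piece with nothing left below it):
  1 left: {4}→1  {6}→1  {7}→1
  2 left: {0,6}→1  {3,4}→1  {4,6}→2  {4,7}→2  {5,7}→1  {6,7}→2
  3 left: {0,4,6}→3  {0,6,7}→3  {2,5,7}→1  {3,4,6}→3  {3,4,7}→3  {4,5,7}→3  {4,6,7}→6  {5,6,7}→3
  4 left: {0,3,4,6}→6  {0,4,6,7}→12  {0,5,6,7}→6  {1,2,5,7}→1  {2,4,5,7}→4  {2,5,6,7}→4  {3,4,5,7}→6  {3,4,6,7}→12  {4,5,6,7}→12
  5 left: {0,2,5,6,7}→10  {0,3,4,6,7}→30  {0,4,5,6,7}→30  {1,2,4,5,7}→5  {1,2,5,6,7}→5  {2,3,4,5,7}→10  {2,4,5,6,7}→20  {3,4,5,6,7}→30
  6 left: {0,1,2,5,6,7}→15  {0,2,4,5,6,7}→60  {0,3,4,5,6,7}→90  {1,2,3,4,5,7}→15  {1,2,4,5,6,7}→30  {2,3,4,5,6,7}→60
  placing 0:d first → 105 extensions
  placing 1:f first → 210 extensions
  placing 3:e first → 105 extensions
total linear extensions = 420

420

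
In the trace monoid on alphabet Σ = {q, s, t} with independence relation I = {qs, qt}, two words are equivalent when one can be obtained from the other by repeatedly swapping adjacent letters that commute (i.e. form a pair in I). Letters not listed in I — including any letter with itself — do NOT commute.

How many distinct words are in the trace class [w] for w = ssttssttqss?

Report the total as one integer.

11

drop 0:s onto floor
drop 1:s onto {0:s}
drop 2:t onto {1:s}
drop 3:t onto {2:t}
drop 4:s onto {3:t}
drop 5:s onto {4:s}
drop 6:t onto {5:s}
drop 7:t onto {6:t}
drop 8:q onto floor
drop 9:s onto {7:t}
drop 10:s onto {9:s}
ground layer = {0:s, 8:q}
drop-orders for the pieces not yet dropped (sum over which currently-grounded one goes next):
  1 to go: {8} 1  {10} 1
  2 to go: {8,10} 2  {9,10} 1
  3 to go: {7,9,10} 1  {8,9,10} 3
  4 to go: {6,7,9,10} 1  {7,8,9,10} 4
  5 to go: {5,6,7,9,10} 1  {6,7,8,9,10} 5
  6 to go: {4,5,6,7,9,10} 1  {5,6,7,8,9,10} 6
  7 to go: {3,4,5,6,7,9,10} 1  {4,5,6,7,8,9,10} 7
  8 to go: {2,3,4,5,6,7,9,10} 1  {3,4,5,6,7,8,9,10} 8
  9 to go: {1,2,3,4,5,6,7,9,10} 1  {2,3,4,5,6,7,8,9,10} 9
  if 0:s drops first: 10 orders
  if 8:q drops first: 1 orders
heap linearizations: 11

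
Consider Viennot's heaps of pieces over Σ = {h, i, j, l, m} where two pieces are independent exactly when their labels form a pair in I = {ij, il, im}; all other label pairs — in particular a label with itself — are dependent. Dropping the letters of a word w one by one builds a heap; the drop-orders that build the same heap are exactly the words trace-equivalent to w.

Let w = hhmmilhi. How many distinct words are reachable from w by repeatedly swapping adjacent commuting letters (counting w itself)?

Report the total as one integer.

piece 0:h — minimal
piece 1:h rests on {0:h}
piece 2:m rests on {1:h}
piece 3:m rests on {2:m}
piece 4:i rests on {1:h}
piece 5:l rests on {3:m}
piece 6:h rests on {4:i, 5:l}
piece 7:i rests on {6:h}
minimal pieces: {0:h}
ways to finish when only these pieces remain (= sum over removing one remaining piece with nothing left below it):
  1 left: {7}→1
  2 left: {6,7}→1
  3 left: {4,6,7}→1  {5,6,7}→1
  4 left: {3,5,6,7}→1  {4,5,6,7}→2
  5 left: {2,3,5,6,7}→1  {3,4,5,6,7}→3
  6 left: {2,3,4,5,6,7}→4
  placing 0:h first → 4 extensions

4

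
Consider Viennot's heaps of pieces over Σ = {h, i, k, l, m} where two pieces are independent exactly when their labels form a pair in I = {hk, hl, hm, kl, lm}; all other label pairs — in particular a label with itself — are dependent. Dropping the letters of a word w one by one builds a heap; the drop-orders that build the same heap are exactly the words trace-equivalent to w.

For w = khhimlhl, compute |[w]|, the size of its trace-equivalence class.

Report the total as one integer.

36

drop 0:k onto floor
drop 1:h onto floor
drop 2:h onto {1:h}
drop 3:i onto {0:k, 2:h}
drop 4:m onto {3:i}
drop 5:l onto {3:i}
drop 6:h onto {3:i}
drop 7:l onto {5:l}
ground layer = {0:k, 1:h}
drop-orders for the pieces not yet dropped (sum over which currently-grounded one goes next):
  1 to go: {4} 1  {6} 1  {7} 1
  2 to go: {4,6} 2  {4,7} 2  {5,7} 1  {6,7} 2
  3 to go: {4,5,7} 3  {4,6,7} 6  {5,6,7} 3
  4 to go: {4,5,6,7} 12
  5 to go: {3,4,5,6,7} 12
  6 to go: {0,3,4,5,6,7} 12  {2,3,4,5,6,7} 12
  if 0:k drops first: 12 orders
  if 1:h drops first: 24 orders
heap linearizations: 36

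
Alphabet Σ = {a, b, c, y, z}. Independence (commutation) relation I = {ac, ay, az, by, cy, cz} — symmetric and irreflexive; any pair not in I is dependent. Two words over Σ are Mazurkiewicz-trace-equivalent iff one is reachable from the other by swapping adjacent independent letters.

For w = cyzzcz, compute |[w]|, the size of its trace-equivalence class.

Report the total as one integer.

15

0(c) covers ∅
1(y) covers ∅
2(z) covers 1:y
3(z) covers 2:z
4(c) covers 0:c
5(z) covers 3:z
floor of heap: 0:c, 1:y
completions by unplaced set U, small U first (add the entries for U minus each lowest piece of U):
  |U|=1: {4}:1  {5}:1
  |U|=2: {0,4}:1  {3,5}:1  {4,5}:2
  |U|=3: {0,4,5}:3  {2,3,5}:1  {3,4,5}:3
  |U|=4: {0,3,4,5}:6  {1,2,3,5}:1  {2,3,4,5}:4
  start at 0(c): 5
  start at 1(y): 10
sum over floor = 15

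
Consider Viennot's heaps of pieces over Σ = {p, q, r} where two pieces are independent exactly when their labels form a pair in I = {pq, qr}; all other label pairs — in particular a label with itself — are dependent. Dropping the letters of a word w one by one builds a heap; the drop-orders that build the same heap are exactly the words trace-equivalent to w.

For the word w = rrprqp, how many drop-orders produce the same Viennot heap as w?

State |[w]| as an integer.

6

drop 0:r onto floor
drop 1:r onto {0:r}
drop 2:p onto {1:r}
drop 3:r onto {2:p}
drop 4:q onto floor
drop 5:p onto {3:r}
ground layer = {0:r, 4:q}
drop-orders for the pieces not yet dropped (sum over which currently-grounded one goes next):
  1 to go: {4} 1  {5} 1
  2 to go: {3,5} 1  {4,5} 2
  3 to go: {2,3,5} 1  {3,4,5} 3
  4 to go: {1,2,3,5} 1  {2,3,4,5} 4
  if 0:r drops first: 5 orders
  if 4:q drops first: 1 orders
heap linearizations: 6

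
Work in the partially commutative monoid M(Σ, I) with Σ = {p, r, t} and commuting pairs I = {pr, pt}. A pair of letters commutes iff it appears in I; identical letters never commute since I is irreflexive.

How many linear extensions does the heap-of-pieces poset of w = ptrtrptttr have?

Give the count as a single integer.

45

0(p) covers ∅
1(t) covers ∅
2(r) covers 1:t
3(t) covers 2:r
4(r) covers 3:t
5(p) covers 0:p
6(t) covers 4:r
7(t) covers 6:t
8(t) covers 7:t
9(r) covers 8:t
floor of heap: 0:p, 1:t
completions by unplaced set U, small U first (add the entries for U minus each lowest piece of U):
  |U|=1: {5}:1  {9}:1
  |U|=2: {0,5}:1  {5,9}:2  {8,9}:1
  |U|=3: {0,5,9}:3  {5,8,9}:3  {7,8,9}:1
  |U|=4: {0,5,8,9}:6  {5,7,8,9}:4  {6,7,8,9}:1
  |U|=5: {0,5,7,8,9}:10  {4,6,7,8,9}:1  {5,6,7,8,9}:5
  |U|=6: {0,5,6,7,8,9}:15  {3,4,6,7,8,9}:1  {4,5,6,7,8,9}:6
  |U|=7: {0,4,5,6,7,8,9}:21  {2,3,4,6,7,8,9}:1  {3,4,5,6,7,8,9}:7
  |U|=8: {0,3,4,5,6,7,8,9}:28  {1,2,3,4,6,7,8,9}:1  {2,3,4,5,6,7,8,9}:8
  start at 0(p): 9
  start at 1(t): 36
sum over floor = 45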